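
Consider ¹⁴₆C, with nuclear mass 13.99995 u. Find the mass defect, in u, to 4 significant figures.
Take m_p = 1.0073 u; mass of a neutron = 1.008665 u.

0.1132 u

The nucleus contains 6 protons and 14 − 6 = 8 neutrons.
Total constituent mass: 6 × 1.0073 + 8 × 1.008665 = 14.113120 u
Δm = 14.113120 − 13.99995 = 0.113170 u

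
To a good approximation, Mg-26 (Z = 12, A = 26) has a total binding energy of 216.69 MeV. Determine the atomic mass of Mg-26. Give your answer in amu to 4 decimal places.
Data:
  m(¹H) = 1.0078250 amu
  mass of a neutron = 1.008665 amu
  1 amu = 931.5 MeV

25.9826 amu

Mass defect = 216.69 MeV / (931.5 MeV/amu) = 0.232625 amu
Constituent mass = 12(1.0078250) + 14(1.008665) = 26.2152100 amu
Atomic mass = 26.2152100 − 0.232625 = 25.9825850 amu ≈ 25.9826 amu (to 4 decimal places)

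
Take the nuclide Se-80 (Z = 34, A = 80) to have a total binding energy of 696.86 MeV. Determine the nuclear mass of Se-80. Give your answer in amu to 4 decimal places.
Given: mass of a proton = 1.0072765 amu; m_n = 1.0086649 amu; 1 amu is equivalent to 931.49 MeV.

79.8979 amu

Mass defect = 696.86 MeV / (931.49 MeV/amu) = 0.748113 amu
Constituent mass = 34(1.0072765) + 46(1.0086649) = 80.6459864 amu
Nuclear mass = 80.6459864 − 0.748113 = 79.8978734 amu ≈ 79.8979 amu (to 4 decimal places)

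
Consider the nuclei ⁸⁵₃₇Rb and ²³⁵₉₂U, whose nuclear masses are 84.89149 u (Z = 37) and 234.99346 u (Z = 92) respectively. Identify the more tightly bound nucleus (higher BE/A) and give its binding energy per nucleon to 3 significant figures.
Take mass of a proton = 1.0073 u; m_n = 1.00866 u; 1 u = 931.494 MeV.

⁸⁵₃₇Rb; 8.70 MeV/nucleon

⁸⁵₃₇Rb: Σm = 37(1.0073) + 48(1.00866) = 85.68578 u; Δm = 0.79429 u; E_B = 739.88 MeV; E_B/A = 8.704 MeV
²³⁵₉₂U: Σm = 92(1.0073) + 143(1.00866) = 236.90998 u; Δm = 1.91652 u; E_B = 1785.2 MeV; E_B/A = 7.597 MeV
⁸⁵₃₇Rb has the higher binding energy per nucleon, so it is the more tightly bound nucleus.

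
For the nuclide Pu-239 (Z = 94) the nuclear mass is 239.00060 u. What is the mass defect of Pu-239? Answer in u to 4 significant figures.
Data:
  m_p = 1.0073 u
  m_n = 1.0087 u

Z = 94, so N = A − Z = 239 − 94 = 145.
Total constituent mass: 94 × 1.0073 + 145 × 1.0087 = 240.9477 u
The mass defect is 240.9477 − 239.00060 = 1.94710 u.

1.947 u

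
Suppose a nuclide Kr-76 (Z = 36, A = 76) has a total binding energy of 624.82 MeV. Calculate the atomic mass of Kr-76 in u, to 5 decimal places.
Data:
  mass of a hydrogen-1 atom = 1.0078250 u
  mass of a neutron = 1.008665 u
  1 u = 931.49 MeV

75.95753 u

Mass defect = 624.82 MeV / (931.49 MeV/u) = 0.6707748 u
Constituent mass = 36(1.0078250) + 40(1.008665) = 76.6283000 u
Atomic mass = 76.6283000 − 0.6707748 = 75.9575252 u ≈ 75.95753 u (to 5 decimal places)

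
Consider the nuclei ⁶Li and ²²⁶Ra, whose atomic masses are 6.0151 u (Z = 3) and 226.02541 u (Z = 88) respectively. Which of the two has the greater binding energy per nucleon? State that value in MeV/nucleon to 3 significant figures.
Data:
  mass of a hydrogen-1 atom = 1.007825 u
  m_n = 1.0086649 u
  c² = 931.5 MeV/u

⁶Li: Σm = 3(1.007825) + 3(1.0086649) = 6.0494697 u; Δm = 0.0343697 u; E_B = 32.015 MeV; E_B/A = 5.336 MeV
²²⁶Ra: Σm = 88(1.007825) + 138(1.0086649) = 227.8843562 u; Δm = 1.8589462 u; E_B = 1731.6 MeV; E_B/A = 7.662 MeV
²²⁶Ra has the higher binding energy per nucleon, so it is the more tightly bound nucleus.

²²⁶Ra; 7.66 MeV/nucleon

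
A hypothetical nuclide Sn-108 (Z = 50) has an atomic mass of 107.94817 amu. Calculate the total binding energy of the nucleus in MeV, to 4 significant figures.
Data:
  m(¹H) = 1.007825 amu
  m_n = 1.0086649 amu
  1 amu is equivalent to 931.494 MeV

Σm = 50·m(¹H) + 58·m_n = 50.391250 + 58.5025642 = 108.8938142 amu
Mass defect Δm = 108.8938142 − 107.94817 = 0.9456442 amu
Binding energy = Δm·c² = 0.9456442 × 931.494 MeV/amu = 880.862 MeV

880.9 MeV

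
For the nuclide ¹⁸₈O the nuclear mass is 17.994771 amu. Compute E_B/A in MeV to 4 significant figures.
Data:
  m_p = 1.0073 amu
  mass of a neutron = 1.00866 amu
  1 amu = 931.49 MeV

7.774 MeV/nucleon

The nucleus contains 8 protons and 18 − 8 = 10 neutrons.
Mass of separated nucleons = 8(1.0073) + 10(1.00866) = 8.0584 + 10.08660 = 18.14500 amu
The mass defect is 18.14500 − 17.994771 = 0.150229 amu.
Binding energy = Δm·c² = 0.150229 × 931.49 MeV/amu = 139.937 MeV
Per nucleon: 139.937 / 18 = 7.774 MeV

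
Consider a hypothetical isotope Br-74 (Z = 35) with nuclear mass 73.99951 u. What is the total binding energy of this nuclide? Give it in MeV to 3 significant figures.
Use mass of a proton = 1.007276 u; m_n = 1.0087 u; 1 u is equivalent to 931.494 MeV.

Σm = 35·m_p + 39·m_n = 35.254660 + 39.3393 = 74.593960 u
Mass defect Δm = 74.593960 − 73.99951 = 0.594450 u
Converting to energy: 0.594450 u × 931.494 MeV/u = 553.727 MeV

554 MeV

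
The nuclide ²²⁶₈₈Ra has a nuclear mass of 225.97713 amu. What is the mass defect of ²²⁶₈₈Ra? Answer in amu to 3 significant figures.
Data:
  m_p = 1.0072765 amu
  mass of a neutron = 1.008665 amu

1.86 amu

With 88 protons and 138 neutrons (A = 226):
Total constituent mass: 88 × 1.0072765 + 138 × 1.008665 = 227.8361020 amu
Mass defect Δm = 227.8361020 − 225.97713 = 1.8589720 amu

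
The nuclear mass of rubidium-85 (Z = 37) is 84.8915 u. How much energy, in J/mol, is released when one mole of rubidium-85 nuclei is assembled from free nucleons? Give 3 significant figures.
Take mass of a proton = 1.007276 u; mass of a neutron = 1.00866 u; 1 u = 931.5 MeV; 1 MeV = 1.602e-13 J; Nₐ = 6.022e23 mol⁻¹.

The nucleus contains 37 protons and 85 − 37 = 48 neutrons.
Total constituent mass: 37 × 1.007276 + 48 × 1.00866 = 85.684892 u
Δm = 85.684892 − 84.8915 = 0.793392 u
E_B = 0.793392 × 931.5 = 739.045 MeV
Per nucleus in joules: 739.045 MeV × 1.602e-13 J/MeV = 1.1840e-10 J
Per mole: 1.1840e-10 J × 6.022e23 mol⁻¹ = 7.1300e+13 J/mol

7.13e+13 J/mol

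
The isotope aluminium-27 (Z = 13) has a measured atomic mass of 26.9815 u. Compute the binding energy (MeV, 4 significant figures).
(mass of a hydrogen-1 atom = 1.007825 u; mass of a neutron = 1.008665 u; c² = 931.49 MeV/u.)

Mass of separated nucleons = 13(1.007825) + 14(1.008665) = 13.101725 + 14.121310 = 27.223035 u
Mass defect Δm = 27.223035 − 26.9815 = 0.241535 u
Converting to energy: 0.241535 u × 931.49 MeV/u = 224.987 MeV

225.0 MeV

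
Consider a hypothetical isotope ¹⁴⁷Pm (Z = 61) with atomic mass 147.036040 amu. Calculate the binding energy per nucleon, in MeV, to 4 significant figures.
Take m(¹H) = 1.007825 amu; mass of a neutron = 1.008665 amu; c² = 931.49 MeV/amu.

Σm = 61·m(¹H) + 86·m_n = 61.477325 + 86.745190 = 148.222515 amu
Δm = 148.222515 − 147.036040 = 1.186475 amu
Converting to energy: 1.186475 amu × 931.49 MeV/amu = 1105.19 MeV
Per nucleon: 1105.19 / 147 = 7.518 MeV

7.518 MeV/nucleon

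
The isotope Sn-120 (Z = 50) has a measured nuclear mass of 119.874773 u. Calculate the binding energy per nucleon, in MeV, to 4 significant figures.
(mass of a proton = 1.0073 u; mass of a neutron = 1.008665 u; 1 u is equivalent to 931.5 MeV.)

8.514 MeV/nucleon

Total constituent mass: 50 × 1.0073 + 70 × 1.008665 = 120.971550 u
The mass defect is 120.971550 − 119.874773 = 1.096777 u.
E_B = 1.096777 × 931.5 = 1021.65 MeV
Per nucleon: 1021.65 / 120 = 8.514 MeV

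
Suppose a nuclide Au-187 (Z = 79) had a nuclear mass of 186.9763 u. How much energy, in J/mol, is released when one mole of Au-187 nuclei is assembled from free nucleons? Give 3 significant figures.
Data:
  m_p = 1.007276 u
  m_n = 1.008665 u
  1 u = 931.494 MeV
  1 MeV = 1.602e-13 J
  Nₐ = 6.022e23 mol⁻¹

1.38e+14 J/mol

Σm = 79·m_p + 108·m_n = 79.574804 + 108.935820 = 188.510624 u
Mass defect Δm = 188.510624 − 186.9763 = 1.534324 u
Binding energy = Δm·c² = 1.534324 × 931.494 MeV/u = 1429.21 MeV
Per nucleus in joules: 1429.21 MeV × 1.602e-13 J/MeV = 2.2896e-10 J
Per mole: 2.2896e-10 J × 6.022e23 mol⁻¹ = 1.3788e+14 J/mol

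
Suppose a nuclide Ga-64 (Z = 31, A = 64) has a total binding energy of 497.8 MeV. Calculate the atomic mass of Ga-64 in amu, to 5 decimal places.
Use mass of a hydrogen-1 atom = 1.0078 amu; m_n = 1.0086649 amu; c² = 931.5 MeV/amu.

Mass defect = 497.8 MeV / (931.5 MeV/amu) = 0.5344069 amu
Constituent mass = 31(1.0078) + 33(1.0086649) = 64.5277417 amu
Atomic mass = 64.5277417 − 0.5344069 = 63.9933348 amu ≈ 63.99333 amu (to 5 decimal places)

63.99333 amu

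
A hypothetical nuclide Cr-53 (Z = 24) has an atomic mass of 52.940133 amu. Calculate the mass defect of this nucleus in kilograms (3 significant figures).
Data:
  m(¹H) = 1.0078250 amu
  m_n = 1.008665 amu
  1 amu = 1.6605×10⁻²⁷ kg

8.29e-28 kg

With 24 protons and 29 neutrons (A = 53):
Mass of separated nucleons = 24(1.0078250) + 29(1.008665) = 24.1878000 + 29.251285 = 53.4390850 amu
Mass defect Δm = 53.4390850 − 52.940133 = 0.4989520 amu
In SI units: 0.4989520 amu × 1.6605×10⁻²⁷ kg/amu = 8.2851e-28 kg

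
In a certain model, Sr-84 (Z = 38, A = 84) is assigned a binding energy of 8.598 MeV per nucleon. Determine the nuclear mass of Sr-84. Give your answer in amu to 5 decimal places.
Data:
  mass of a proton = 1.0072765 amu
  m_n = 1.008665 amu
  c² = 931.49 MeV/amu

Total binding energy = 84 × 8.598 = 722.232 MeV
Mass defect = 722.232 MeV / (931.49 MeV/amu) = 0.7753513 amu
Constituent mass = 38(1.0072765) + 46(1.008665) = 84.6750970 amu
Nuclear mass = 84.6750970 − 0.7753513 = 83.8997457 amu ≈ 83.89975 amu (to 5 decimal places)

83.89975 amu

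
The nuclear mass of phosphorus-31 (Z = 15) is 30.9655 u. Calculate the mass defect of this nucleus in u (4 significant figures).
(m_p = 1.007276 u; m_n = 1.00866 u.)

Z = 15, so N = A − Z = 31 − 15 = 16.
Total constituent mass: 15 × 1.007276 + 16 × 1.00866 = 31.247700 u
Δm = 31.247700 − 30.9655 = 0.282200 u

0.2822 u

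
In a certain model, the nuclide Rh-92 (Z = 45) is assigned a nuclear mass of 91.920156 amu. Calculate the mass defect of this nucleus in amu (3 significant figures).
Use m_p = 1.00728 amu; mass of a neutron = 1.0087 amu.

0.816 amu

The nucleus contains 45 protons and 92 − 45 = 47 neutrons.
Total constituent mass: 45 × 1.00728 + 47 × 1.0087 = 92.73650 amu
The mass defect is 92.73650 − 91.920156 = 0.816344 amu.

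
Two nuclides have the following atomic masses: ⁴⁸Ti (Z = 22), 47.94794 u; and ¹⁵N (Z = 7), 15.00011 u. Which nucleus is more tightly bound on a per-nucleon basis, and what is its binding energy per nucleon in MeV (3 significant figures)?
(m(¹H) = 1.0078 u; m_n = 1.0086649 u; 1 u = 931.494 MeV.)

⁴⁸Ti: Σm = 22(1.0078) + 26(1.0086649) = 48.3968874 u; Δm = 0.4489474 u; E_B = 418.19 MeV; E_B/A = 8.712 MeV
¹⁵N: Σm = 7(1.0078) + 8(1.0086649) = 15.1239192 u; Δm = 0.1238092 u; E_B = 115.33 MeV; E_B/A = 7.689 MeV
⁴⁸Ti has the higher binding energy per nucleon, so it is the more tightly bound nucleus.

⁴⁸Ti; 8.71 MeV/nucleon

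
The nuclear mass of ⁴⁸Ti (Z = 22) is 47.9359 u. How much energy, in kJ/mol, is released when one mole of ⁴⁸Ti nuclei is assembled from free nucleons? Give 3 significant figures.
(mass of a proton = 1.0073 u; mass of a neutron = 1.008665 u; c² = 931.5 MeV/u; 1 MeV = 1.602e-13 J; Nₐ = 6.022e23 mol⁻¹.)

Total constituent mass: 22 × 1.0073 + 26 × 1.008665 = 48.385890 u
Δm = 48.385890 − 47.9359 = 0.449990 u
Binding energy = Δm·c² = 0.449990 × 931.5 MeV/u = 419.166 MeV
Per nucleus in joules: 419.166 MeV × 1.602e-13 J/MeV = 6.7150e-11 J
Per mole: 6.7150e-11 J × 6.022e23 mol⁻¹ = 4.0438e+13 J/mol

4.04e+10 kJ/mol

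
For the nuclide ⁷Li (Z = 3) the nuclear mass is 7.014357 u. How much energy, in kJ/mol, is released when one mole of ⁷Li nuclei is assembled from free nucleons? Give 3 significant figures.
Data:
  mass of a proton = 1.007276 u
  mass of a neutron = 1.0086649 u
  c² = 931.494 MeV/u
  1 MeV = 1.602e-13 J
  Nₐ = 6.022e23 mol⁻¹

3.79e+09 kJ/mol

Z = 3, so N = A − Z = 7 − 3 = 4.
Σm = 3·m_p + 4·m_n = 3.021828 + 4.0346596 = 7.0564876 u
Mass defect Δm = 7.0564876 − 7.014357 = 0.0421306 u
Converting to energy: 0.0421306 u × 931.494 MeV/u = 39.2444 MeV
Per nucleus in joules: 39.2444 MeV × 1.602e-13 J/MeV = 6.2870e-12 J
Per mole: 6.2870e-12 J × 6.022e23 mol⁻¹ = 3.7860e+12 J/mol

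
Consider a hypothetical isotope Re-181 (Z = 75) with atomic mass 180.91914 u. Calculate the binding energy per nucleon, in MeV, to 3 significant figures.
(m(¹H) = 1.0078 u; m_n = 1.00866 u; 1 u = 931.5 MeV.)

8.15 MeV/nucleon

Mass of separated nucleons = 75(1.0078) + 106(1.00866) = 75.5850 + 106.91796 = 182.50296 u
Δm = 182.50296 − 180.91914 = 1.58382 u
Converting to energy: 1.58382 u × 931.5 MeV/u = 1475.33 MeV
Per nucleon: 1475.33 / 181 = 8.151 MeV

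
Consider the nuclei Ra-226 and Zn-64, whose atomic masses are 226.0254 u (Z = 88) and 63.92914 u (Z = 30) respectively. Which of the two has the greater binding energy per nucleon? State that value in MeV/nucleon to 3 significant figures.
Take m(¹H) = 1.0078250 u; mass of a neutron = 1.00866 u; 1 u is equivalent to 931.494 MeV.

Zn-64; 8.73 MeV/nucleon

Ra-226: Σm = 88(1.0078250) + 138(1.00866) = 227.8836800 u; Δm = 1.8582800 u; E_B = 1731.0 MeV; E_B/A = 7.659 MeV
Zn-64: Σm = 30(1.0078250) + 34(1.00866) = 64.5291900 u; Δm = 0.6000500 u; E_B = 558.94 MeV; E_B/A = 8.733 MeV
Zn-64 has the higher binding energy per nucleon, so it is the more tightly bound nucleus.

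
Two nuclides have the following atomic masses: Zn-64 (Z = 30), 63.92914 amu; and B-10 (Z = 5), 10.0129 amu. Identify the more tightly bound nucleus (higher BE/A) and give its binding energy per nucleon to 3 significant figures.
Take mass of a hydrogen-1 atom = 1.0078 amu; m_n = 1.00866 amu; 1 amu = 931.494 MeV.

Zn-64; 8.72 MeV/nucleon

Zn-64: Σm = 30(1.0078) + 34(1.00866) = 64.52844 amu; Δm = 0.59930 amu; E_B = 558.24 MeV; E_B/A = 8.723 MeV
B-10: Σm = 5(1.0078) + 5(1.00866) = 10.08230 amu; Δm = 0.06940 amu; E_B = 64.646 MeV; E_B/A = 6.4646 MeV
Zn-64 has the higher binding energy per nucleon, so it is the more tightly bound nucleus.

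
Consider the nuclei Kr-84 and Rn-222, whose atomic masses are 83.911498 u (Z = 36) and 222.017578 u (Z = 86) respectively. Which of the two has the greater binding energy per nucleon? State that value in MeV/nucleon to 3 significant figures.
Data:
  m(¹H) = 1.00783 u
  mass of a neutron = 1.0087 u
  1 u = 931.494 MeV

Kr-84: Σm = 36(1.00783) + 48(1.0087) = 84.69948 u; Δm = 0.787982 u; E_B = 734.00 MeV; E_B/A = 8.738 MeV
Rn-222: Σm = 86(1.00783) + 136(1.0087) = 223.85658 u; Δm = 1.839002 u; E_B = 1713.0 MeV; E_B/A = 7.716 MeV
Kr-84 has the higher binding energy per nucleon, so it is the more tightly bound nucleus.

Kr-84; 8.74 MeV/nucleon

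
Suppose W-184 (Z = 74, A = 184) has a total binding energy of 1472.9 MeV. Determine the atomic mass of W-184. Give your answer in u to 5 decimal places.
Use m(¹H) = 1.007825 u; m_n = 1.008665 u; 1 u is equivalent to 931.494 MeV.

183.95098 u

Mass defect = 1472.9 MeV / (931.494 MeV/u) = 1.5812233 u
Constituent mass = 74(1.007825) + 110(1.008665) = 185.532200 u
Atomic mass = 185.532200 − 1.5812233 = 183.9509767 u ≈ 183.95098 u (to 5 decimal places)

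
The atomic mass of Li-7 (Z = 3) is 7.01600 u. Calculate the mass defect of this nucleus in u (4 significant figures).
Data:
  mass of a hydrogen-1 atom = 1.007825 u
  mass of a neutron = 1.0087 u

0.04228 u

Z = 3, so N = A − Z = 7 − 3 = 4.
Mass of separated nucleons = 3(1.007825) + 4(1.0087) = 3.023475 + 4.0348 = 7.058275 u
The mass defect is 7.058275 − 7.01600 = 0.042275 u.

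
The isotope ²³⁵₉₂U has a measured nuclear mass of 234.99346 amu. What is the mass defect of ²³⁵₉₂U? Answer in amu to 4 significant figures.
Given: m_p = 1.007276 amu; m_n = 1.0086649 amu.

Z = 92, so N = A − Z = 235 − 92 = 143.
Mass of separated nucleons = 92(1.007276) + 143(1.0086649) = 92.669392 + 144.2390807 = 236.9084727 amu
Mass defect Δm = 236.9084727 − 234.99346 = 1.9150127 amu

1.915 amu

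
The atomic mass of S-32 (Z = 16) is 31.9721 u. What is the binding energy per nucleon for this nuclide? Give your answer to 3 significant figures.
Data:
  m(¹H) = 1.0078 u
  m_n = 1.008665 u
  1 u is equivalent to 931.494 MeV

8.48 MeV/nucleon

Mass of separated nucleons = 16(1.0078) + 16(1.008665) = 16.1248 + 16.138640 = 32.263440 u
The mass defect is 32.263440 − 31.9721 = 0.291340 u.
Binding energy = Δm·c² = 0.291340 × 931.494 MeV/u = 271.381 MeV
Dividing by A = 32 gives 8.481 MeV per nucleon.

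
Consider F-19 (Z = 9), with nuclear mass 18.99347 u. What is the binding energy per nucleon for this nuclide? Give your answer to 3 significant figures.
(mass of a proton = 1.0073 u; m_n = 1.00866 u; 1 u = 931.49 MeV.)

7.79 MeV/nucleon

The nucleus contains 9 protons and 19 − 9 = 10 neutrons.
Σm = 9·m_p + 10·m_n = 9.0657 + 10.08660 = 19.15230 u
Δm = 19.15230 − 18.99347 = 0.15883 u
E_B = 0.15883 × 931.49 = 147.949 MeV
Per nucleon: 147.949 / 19 = 7.787 MeV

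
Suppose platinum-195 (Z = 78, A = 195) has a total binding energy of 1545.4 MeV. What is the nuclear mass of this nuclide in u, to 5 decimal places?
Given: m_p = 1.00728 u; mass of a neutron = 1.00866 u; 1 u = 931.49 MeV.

Mass defect = 1545.4 MeV / (931.49 MeV/u) = 1.6590624 u
Constituent mass = 78(1.00728) + 117(1.00866) = 196.58106 u
Nuclear mass = 196.58106 − 1.6590624 = 194.9219976 u ≈ 194.92200 u (to 5 decimal places)

194.92200 u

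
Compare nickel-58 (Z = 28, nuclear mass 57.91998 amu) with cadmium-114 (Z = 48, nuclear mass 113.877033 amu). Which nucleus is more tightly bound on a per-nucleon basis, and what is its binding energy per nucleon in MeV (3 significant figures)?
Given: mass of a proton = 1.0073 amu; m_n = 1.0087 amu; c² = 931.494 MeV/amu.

nickel-58: Σm = 28(1.0073) + 30(1.0087) = 58.4654 amu; Δm = 0.54542 amu; E_B = 508.06 MeV; E_B/A = 8.760 MeV
cadmium-114: Σm = 48(1.0073) + 66(1.0087) = 114.9246 amu; Δm = 1.047567 amu; E_B = 975.80 MeV; E_B/A = 8.560 MeV
nickel-58 has the higher binding energy per nucleon, so it is the more tightly bound nucleus.

nickel-58; 8.76 MeV/nucleon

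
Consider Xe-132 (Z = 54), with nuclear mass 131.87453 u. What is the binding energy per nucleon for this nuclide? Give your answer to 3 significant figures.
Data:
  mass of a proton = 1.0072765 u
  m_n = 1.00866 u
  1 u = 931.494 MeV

8.42 MeV/nucleon

Z = 54, so N = A − Z = 132 − 54 = 78.
Mass of separated nucleons = 54(1.0072765) + 78(1.00866) = 54.3929310 + 78.67548 = 133.0684110 u
Δm = 133.0684110 − 131.87453 = 1.1938810 u
E_B = 1.1938810 × 931.494 = 1112.09 MeV
Dividing by A = 132 gives 8.4249 MeV per nucleon.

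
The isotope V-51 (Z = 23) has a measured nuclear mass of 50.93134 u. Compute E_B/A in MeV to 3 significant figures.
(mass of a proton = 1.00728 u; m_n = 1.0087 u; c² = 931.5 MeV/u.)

Z = 23, so N = A − Z = 51 − 23 = 28.
Mass of separated nucleons = 23(1.00728) + 28(1.0087) = 23.16744 + 28.2436 = 51.41104 u
Mass defect Δm = 51.41104 − 50.93134 = 0.47970 u
Converting to energy: 0.47970 u × 931.5 MeV/u = 446.841 MeV
Per nucleon: 446.841 / 51 = 8.762 MeV

8.76 MeV/nucleon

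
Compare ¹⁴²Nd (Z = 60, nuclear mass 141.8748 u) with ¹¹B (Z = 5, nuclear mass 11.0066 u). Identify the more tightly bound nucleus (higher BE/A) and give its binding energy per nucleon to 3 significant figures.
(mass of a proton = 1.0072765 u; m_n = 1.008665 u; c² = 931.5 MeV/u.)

¹⁴²Nd: Σm = 60(1.0072765) + 82(1.008665) = 143.1471200 u; Δm = 1.2723200 u; E_B = 1185.2 MeV; E_B/A = 8.346 MeV
¹¹B: Σm = 5(1.0072765) + 6(1.008665) = 11.0883725 u; Δm = 0.0817725 u; E_B = 76.171 MeV; E_B/A = 6.9246 MeV
¹⁴²Nd has the higher binding energy per nucleon, so it is the more tightly bound nucleus.

¹⁴²Nd; 8.35 MeV/nucleon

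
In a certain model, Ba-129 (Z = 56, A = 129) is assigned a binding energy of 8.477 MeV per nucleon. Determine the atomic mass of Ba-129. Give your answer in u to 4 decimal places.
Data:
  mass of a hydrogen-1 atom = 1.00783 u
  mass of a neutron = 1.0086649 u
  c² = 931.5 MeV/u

128.8971 u

Total binding energy = 129 × 8.477 = 1093.533 MeV
Mass defect = 1093.533 MeV / (931.5 MeV/u) = 1.173948 u
Constituent mass = 56(1.00783) + 73(1.0086649) = 130.0710177 u
Atomic mass = 130.0710177 − 1.173948 = 128.8970697 u ≈ 128.8971 u (to 4 decimal places)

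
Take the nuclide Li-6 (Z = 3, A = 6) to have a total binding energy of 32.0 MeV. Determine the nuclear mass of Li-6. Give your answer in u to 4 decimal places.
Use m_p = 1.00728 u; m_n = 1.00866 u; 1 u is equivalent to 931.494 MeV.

Mass defect = 32.0 MeV / (931.494 MeV/u) = 0.034353 u
Constituent mass = 3(1.00728) + 3(1.00866) = 6.04782 u
Nuclear mass = 6.04782 − 0.034353 = 6.013467 u ≈ 6.0135 u (to 4 decimal places)

6.0135 u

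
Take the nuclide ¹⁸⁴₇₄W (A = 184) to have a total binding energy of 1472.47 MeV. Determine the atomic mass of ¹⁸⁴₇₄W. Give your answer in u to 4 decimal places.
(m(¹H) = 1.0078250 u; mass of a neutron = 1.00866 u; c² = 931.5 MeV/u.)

183.9509 u

Mass defect = 1472.47 MeV / (931.5 MeV/u) = 1.580751 u
Constituent mass = 74(1.0078250) + 110(1.00866) = 185.5316500 u
Atomic mass = 185.5316500 − 1.580751 = 183.9508990 u ≈ 183.9509 u (to 4 decimal places)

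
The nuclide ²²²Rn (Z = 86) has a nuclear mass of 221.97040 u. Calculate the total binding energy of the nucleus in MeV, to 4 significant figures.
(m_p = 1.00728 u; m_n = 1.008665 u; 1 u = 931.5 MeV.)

1708 MeV

The nucleus contains 86 protons and 222 − 86 = 136 neutrons.
Total constituent mass: 86 × 1.00728 + 136 × 1.008665 = 223.804520 u
Δm = 223.804520 − 221.97040 = 1.834120 u
Converting to energy: 1.834120 u × 931.5 MeV/u = 1708.48 MeV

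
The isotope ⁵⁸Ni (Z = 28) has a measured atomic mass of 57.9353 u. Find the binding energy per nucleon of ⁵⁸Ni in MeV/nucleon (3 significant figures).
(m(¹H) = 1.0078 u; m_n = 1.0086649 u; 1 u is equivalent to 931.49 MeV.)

8.72 MeV/nucleon

Z = 28, so N = A − Z = 58 − 28 = 30.
Σm = 28·m(¹H) + 30·m_n = 28.2184 + 30.2599470 = 58.4783470 u
Δm = 58.4783470 − 57.9353 = 0.5430470 u
Converting to energy: 0.5430470 u × 931.49 MeV/u = 505.843 MeV
Dividing by A = 58 gives 8.721 MeV per nucleon.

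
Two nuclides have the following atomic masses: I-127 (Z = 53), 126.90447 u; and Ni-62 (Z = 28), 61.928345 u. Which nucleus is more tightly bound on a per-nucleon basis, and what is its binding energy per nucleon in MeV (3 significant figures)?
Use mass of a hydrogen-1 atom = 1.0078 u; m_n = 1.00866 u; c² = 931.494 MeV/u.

Ni-62; 8.78 MeV/nucleon

I-127: Σm = 53(1.0078) + 74(1.00866) = 128.05424 u; Δm = 1.14977 u; E_B = 1071.0 MeV; E_B/A = 8.433 MeV
Ni-62: Σm = 28(1.0078) + 34(1.00866) = 62.51284 u; Δm = 0.584495 u; E_B = 544.454 MeV; E_B/A = 8.782 MeV
Ni-62 has the higher binding energy per nucleon, so it is the more tightly bound nucleus.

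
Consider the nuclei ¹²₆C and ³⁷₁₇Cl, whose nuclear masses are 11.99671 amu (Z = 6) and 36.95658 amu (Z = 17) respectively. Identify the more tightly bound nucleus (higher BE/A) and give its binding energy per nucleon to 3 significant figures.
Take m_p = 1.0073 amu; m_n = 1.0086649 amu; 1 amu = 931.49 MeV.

³⁷₁₇Cl; 8.58 MeV/nucleon

¹²₆C: Σm = 6(1.0073) + 6(1.0086649) = 12.0957894 amu; Δm = 0.0990794 amu; E_B = 92.291 MeV; E_B/A = 7.691 MeV
³⁷₁₇Cl: Σm = 17(1.0073) + 20(1.0086649) = 37.2973980 amu; Δm = 0.3408180 amu; E_B = 317.47 MeV; E_B/A = 8.580 MeV
³⁷₁₇Cl has the higher binding energy per nucleon, so it is the more tightly bound nucleus.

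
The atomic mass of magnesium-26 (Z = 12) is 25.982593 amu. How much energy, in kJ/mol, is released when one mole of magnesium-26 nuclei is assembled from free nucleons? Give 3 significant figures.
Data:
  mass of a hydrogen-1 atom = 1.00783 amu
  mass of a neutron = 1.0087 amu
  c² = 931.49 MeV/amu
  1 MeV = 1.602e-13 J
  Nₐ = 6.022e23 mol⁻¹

Mass of separated nucleons = 12(1.00783) + 14(1.0087) = 12.09396 + 14.1218 = 26.21576 amu
The mass defect is 26.21576 − 25.982593 = 0.233167 amu.
E_B = 0.233167 × 931.49 = 217.193 MeV
Per nucleus in joules: 217.193 MeV × 1.602e-13 J/MeV = 3.4794e-11 J
Per mole: 3.4794e-11 J × 6.022e23 mol⁻¹ = 2.0953e+13 J/mol

2.10e+10 kJ/mol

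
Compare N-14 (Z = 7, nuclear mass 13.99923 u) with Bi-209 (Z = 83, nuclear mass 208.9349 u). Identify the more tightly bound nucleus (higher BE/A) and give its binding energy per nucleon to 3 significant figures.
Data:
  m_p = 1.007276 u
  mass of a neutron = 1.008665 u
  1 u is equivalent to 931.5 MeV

N-14: Σm = 7(1.007276) + 7(1.008665) = 14.111587 u; Δm = 0.112357 u; E_B = 104.66 MeV; E_B/A = 7.476 MeV
Bi-209: Σm = 83(1.007276) + 126(1.008665) = 210.695698 u; Δm = 1.760798 u; E_B = 1640.2 MeV; E_B/A = 7.848 MeV
Bi-209 has the higher binding energy per nucleon, so it is the more tightly bound nucleus.

Bi-209; 7.85 MeV/nucleon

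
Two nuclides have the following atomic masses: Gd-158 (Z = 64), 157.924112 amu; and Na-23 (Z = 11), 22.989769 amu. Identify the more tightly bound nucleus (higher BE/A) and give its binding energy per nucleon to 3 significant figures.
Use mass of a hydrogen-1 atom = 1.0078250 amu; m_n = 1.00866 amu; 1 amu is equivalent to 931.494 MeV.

Gd-158; 8.20 MeV/nucleon

Gd-158: Σm = 64(1.0078250) + 94(1.00866) = 159.3148400 amu; Δm = 1.3907280 amu; E_B = 1295.5 MeV; E_B/A = 8.199 MeV
Na-23: Σm = 11(1.0078250) + 12(1.00866) = 23.1899950 amu; Δm = 0.2002260 amu; E_B = 186.51 MeV; E_B/A = 8.109 MeV
Gd-158 has the higher binding energy per nucleon, so it is the more tightly bound nucleus.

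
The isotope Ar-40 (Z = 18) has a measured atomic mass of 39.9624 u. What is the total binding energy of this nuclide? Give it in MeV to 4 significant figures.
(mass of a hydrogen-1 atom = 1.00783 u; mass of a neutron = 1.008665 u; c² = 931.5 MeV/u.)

Total constituent mass: 18 × 1.00783 + 22 × 1.008665 = 40.331570 u
The mass defect is 40.331570 − 39.9624 = 0.369170 u.
E_B = 0.369170 × 931.5 = 343.882 MeV

343.9 MeV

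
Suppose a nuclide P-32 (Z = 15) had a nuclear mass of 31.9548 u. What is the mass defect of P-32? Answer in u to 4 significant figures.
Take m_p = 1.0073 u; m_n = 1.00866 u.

0.3019 u

Z = 15, so N = A − Z = 32 − 15 = 17.
Mass of separated nucleons = 15(1.0073) + 17(1.00866) = 15.1095 + 17.14722 = 32.25672 u
Mass defect Δm = 32.25672 − 31.9548 = 0.30192 u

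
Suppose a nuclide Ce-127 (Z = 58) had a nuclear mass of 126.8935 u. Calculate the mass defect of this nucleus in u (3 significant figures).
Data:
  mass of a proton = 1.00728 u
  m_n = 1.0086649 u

1.13 u

With 58 protons and 69 neutrons (A = 127):
Total constituent mass: 58 × 1.00728 + 69 × 1.0086649 = 128.0201181 u
Mass defect Δm = 128.0201181 − 126.8935 = 1.1266181 u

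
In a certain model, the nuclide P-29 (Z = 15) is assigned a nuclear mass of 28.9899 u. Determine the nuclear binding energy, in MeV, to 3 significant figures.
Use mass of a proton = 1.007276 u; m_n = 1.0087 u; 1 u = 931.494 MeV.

225 MeV

Z = 15, so N = A − Z = 29 − 15 = 14.
Σm = 15·m_p + 14·m_n = 15.109140 + 14.1218 = 29.230940 u
Δm = 29.230940 − 28.9899 = 0.241040 u
Binding energy = Δm·c² = 0.241040 × 931.494 MeV/u = 224.527 MeV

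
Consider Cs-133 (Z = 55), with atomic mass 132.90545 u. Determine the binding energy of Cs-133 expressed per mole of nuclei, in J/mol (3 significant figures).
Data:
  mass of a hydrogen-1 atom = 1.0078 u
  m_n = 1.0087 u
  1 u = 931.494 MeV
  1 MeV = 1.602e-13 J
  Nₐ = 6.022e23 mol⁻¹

1.08e+14 J/mol

Mass of separated nucleons = 55(1.0078) + 78(1.0087) = 55.4290 + 78.6786 = 134.1076 u
Δm = 134.1076 − 132.90545 = 1.20215 u
Converting to energy: 1.20215 u × 931.494 MeV/u = 1119.80 MeV
Per nucleus in joules: 1119.80 MeV × 1.602e-13 J/MeV = 1.7939e-10 J
Per mole: 1.7939e-10 J × 6.022e23 mol⁻¹ = 1.0803e+14 J/mol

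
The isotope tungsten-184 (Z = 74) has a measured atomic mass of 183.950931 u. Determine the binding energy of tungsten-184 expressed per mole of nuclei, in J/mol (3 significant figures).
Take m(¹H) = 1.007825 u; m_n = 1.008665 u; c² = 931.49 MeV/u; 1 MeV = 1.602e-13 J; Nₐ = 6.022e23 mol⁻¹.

1.42e+14 J/mol

The nucleus contains 74 protons and 184 − 74 = 110 neutrons.
Σm = 74·m(¹H) + 110·m_n = 74.579050 + 110.953150 = 185.532200 u
Mass defect Δm = 185.532200 − 183.950931 = 1.581269 u
Converting to energy: 1.581269 u × 931.49 MeV/u = 1472.94 MeV
Per nucleus in joules: 1472.94 MeV × 1.602e-13 J/MeV = 2.3596e-10 J
Per mole: 2.3596e-10 J × 6.022e23 mol⁻¹ = 1.4210e+14 J/mol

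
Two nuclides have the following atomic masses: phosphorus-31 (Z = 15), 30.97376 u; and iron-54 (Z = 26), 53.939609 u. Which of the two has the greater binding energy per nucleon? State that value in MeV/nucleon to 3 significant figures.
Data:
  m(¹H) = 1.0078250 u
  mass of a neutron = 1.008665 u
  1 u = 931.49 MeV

phosphorus-31: Σm = 15(1.0078250) + 16(1.008665) = 31.2560150 u; Δm = 0.2822550 u; E_B = 262.92 MeV; E_B/A = 8.481 MeV
iron-54: Σm = 26(1.0078250) + 28(1.008665) = 54.4460700 u; Δm = 0.5064610 u; E_B = 471.76 MeV; E_B/A = 8.736 MeV
iron-54 has the higher binding energy per nucleon, so it is the more tightly bound nucleus.

iron-54; 8.74 MeV/nucleon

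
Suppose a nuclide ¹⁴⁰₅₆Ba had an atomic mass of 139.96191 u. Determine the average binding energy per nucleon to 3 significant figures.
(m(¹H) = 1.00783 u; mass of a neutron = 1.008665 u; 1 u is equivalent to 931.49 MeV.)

With 56 protons and 84 neutrons (A = 140):
Total constituent mass: 56 × 1.00783 + 84 × 1.008665 = 141.166340 u
The mass defect is 141.166340 − 139.96191 = 1.204430 u.
Binding energy = Δm·c² = 1.204430 × 931.49 MeV/u = 1121.91 MeV
BE/A = 1121.91 MeV / 140 = 8.014 MeV/nucleon

8.01 MeV/nucleon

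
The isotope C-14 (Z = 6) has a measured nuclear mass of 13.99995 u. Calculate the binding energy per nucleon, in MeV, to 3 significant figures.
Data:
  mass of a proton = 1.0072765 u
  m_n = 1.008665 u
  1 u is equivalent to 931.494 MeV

Mass of separated nucleons = 6(1.0072765) + 8(1.008665) = 6.0436590 + 8.069320 = 14.1129790 u
The mass defect is 14.1129790 − 13.99995 = 0.1130290 u.
Converting to energy: 0.1130290 u × 931.494 MeV/u = 105.286 MeV
Per nucleon: 105.286 / 14 = 7.520 MeV

7.52 MeV/nucleon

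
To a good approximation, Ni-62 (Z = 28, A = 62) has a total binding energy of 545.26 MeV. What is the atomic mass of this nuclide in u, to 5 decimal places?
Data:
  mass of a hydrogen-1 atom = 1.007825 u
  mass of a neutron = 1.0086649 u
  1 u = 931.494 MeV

Mass defect = 545.26 MeV / (931.494 MeV/u) = 0.5853607 u
Constituent mass = 28(1.007825) + 34(1.0086649) = 62.5137066 u
Atomic mass = 62.5137066 − 0.5853607 = 61.9283459 u ≈ 61.92835 u (to 5 decimal places)

61.92835 u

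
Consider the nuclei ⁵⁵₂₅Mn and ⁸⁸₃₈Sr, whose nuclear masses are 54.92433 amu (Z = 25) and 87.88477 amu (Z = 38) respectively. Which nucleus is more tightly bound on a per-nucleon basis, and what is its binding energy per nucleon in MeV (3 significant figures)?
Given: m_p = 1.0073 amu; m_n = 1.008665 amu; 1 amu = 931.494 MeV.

⁵⁵₂₅Mn: Σm = 25(1.0073) + 30(1.008665) = 55.442450 amu; Δm = 0.518120 amu; E_B = 482.63 MeV; E_B/A = 8.775 MeV
⁸⁸₃₈Sr: Σm = 38(1.0073) + 50(1.008665) = 88.710650 amu; Δm = 0.825880 amu; E_B = 769.30 MeV; E_B/A = 8.742 MeV
⁵⁵₂₅Mn has the higher binding energy per nucleon, so it is the more tightly bound nucleus.

⁵⁵₂₅Mn; 8.78 MeV/nucleon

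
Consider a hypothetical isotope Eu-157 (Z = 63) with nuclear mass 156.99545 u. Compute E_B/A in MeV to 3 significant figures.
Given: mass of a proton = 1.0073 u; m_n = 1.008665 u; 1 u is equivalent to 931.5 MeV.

Σm = 63·m_p + 94·m_n = 63.4599 + 94.814510 = 158.274410 u
Δm = 158.274410 − 156.99545 = 1.278960 u
Binding energy = Δm·c² = 1.278960 × 931.5 MeV/u = 1191.35 MeV
Dividing by A = 157 gives 7.588 MeV per nucleon.

7.59 MeV/nucleon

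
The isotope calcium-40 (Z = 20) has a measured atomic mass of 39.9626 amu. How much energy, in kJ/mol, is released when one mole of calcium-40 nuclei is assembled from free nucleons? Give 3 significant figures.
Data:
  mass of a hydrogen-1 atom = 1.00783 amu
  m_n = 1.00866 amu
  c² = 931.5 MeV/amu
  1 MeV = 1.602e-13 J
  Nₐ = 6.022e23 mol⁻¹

Z = 20, so N = A − Z = 40 − 20 = 20.
Σm = 20·m(¹H) + 20·m_n = 20.15660 + 20.17320 = 40.32980 amu
Δm = 40.32980 − 39.9626 = 0.36720 amu
Converting to energy: 0.36720 amu × 931.5 MeV/amu = 342.047 MeV
Per nucleus in joules: 342.047 MeV × 1.602e-13 J/MeV = 5.4796e-11 J
Per mole: 5.4796e-11 J × 6.022e23 mol⁻¹ = 3.2998e+13 J/mol

3.30e+10 kJ/mol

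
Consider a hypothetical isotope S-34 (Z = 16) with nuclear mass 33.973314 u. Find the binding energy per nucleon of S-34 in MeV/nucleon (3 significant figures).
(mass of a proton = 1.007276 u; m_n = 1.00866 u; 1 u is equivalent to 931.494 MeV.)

8.19 MeV/nucleon

Σm = 16·m_p + 18·m_n = 16.116416 + 18.15588 = 34.272296 u
Δm = 34.272296 − 33.973314 = 0.298982 u
Converting to energy: 0.298982 u × 931.494 MeV/u = 278.500 MeV
Per nucleon: 278.500 / 34 = 8.191 MeV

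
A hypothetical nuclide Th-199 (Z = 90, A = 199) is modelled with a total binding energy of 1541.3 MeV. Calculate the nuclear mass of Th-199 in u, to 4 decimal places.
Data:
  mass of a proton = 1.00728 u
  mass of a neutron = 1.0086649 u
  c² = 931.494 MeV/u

198.9450 u

Mass defect = 1541.3 MeV / (931.494 MeV/u) = 1.654654 u
Constituent mass = 90(1.00728) + 109(1.0086649) = 200.5996741 u
Nuclear mass = 200.5996741 − 1.654654 = 198.9450201 u ≈ 198.9450 u (to 4 decimal places)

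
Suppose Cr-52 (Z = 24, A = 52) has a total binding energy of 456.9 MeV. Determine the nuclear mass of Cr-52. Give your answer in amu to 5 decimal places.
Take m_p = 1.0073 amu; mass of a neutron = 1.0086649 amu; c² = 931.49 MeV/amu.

51.92731 amu

Mass defect = 456.9 MeV / (931.49 MeV/amu) = 0.4905045 amu
Constituent mass = 24(1.0073) + 28(1.0086649) = 52.4178172 amu
Nuclear mass = 52.4178172 − 0.4905045 = 51.9273127 amu ≈ 51.92731 amu (to 5 decimal places)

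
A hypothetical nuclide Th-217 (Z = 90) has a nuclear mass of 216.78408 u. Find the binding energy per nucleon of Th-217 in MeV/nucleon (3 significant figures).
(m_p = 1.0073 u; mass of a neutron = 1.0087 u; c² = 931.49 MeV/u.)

The nucleus contains 90 protons and 217 − 90 = 127 neutrons.
Mass of separated nucleons = 90(1.0073) + 127(1.0087) = 90.6570 + 128.1049 = 218.7619 u
Mass defect Δm = 218.7619 − 216.78408 = 1.97782 u
Converting to energy: 1.97782 u × 931.49 MeV/u = 1842.32 MeV
Dividing by A = 217 gives 8.490 MeV per nucleon.

8.49 MeV/nucleon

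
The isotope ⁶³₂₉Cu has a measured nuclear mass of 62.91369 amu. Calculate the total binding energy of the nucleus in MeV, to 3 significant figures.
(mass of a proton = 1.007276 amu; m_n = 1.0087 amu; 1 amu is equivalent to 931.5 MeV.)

552 MeV

Σm = 29·m_p + 34·m_n = 29.211004 + 34.2958 = 63.506804 amu
Δm = 63.506804 − 62.91369 = 0.593114 amu
E_B = 0.593114 × 931.5 = 552.486 MeV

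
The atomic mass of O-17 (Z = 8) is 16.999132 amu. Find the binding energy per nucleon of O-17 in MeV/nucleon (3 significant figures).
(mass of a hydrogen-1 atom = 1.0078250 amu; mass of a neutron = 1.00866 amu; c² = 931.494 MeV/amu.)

7.75 MeV/nucleon

The nucleus contains 8 protons and 17 − 8 = 9 neutrons.
Total constituent mass: 8 × 1.0078250 + 9 × 1.00866 = 17.1405400 amu
The mass defect is 17.1405400 − 16.999132 = 0.1414080 amu.
Binding energy = Δm·c² = 0.1414080 × 931.494 MeV/amu = 131.721 MeV
BE/A = 131.721 MeV / 17 = 7.748 MeV/nucleon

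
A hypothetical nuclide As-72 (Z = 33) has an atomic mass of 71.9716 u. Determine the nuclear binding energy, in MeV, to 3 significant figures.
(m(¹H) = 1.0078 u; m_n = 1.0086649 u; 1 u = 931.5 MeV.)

Z = 33, so N = A − Z = 72 − 33 = 39.
Σm = 33·m(¹H) + 39·m_n = 33.2574 + 39.3379311 = 72.5953311 u
The mass defect is 72.5953311 − 71.9716 = 0.6237311 u.
E_B = 0.6237311 × 931.5 = 581.006 MeV

581 MeV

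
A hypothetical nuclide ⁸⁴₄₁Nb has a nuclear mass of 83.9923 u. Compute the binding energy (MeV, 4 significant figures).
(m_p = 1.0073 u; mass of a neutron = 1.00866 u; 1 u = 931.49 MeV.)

Z = 41, so N = A − Z = 84 − 41 = 43.
Σm = 41·m_p + 43·m_n = 41.2993 + 43.37238 = 84.67168 u
Δm = 84.67168 − 83.9923 = 0.67938 u
Binding energy = Δm·c² = 0.67938 × 931.49 MeV/u = 632.836 MeV

632.8 MeV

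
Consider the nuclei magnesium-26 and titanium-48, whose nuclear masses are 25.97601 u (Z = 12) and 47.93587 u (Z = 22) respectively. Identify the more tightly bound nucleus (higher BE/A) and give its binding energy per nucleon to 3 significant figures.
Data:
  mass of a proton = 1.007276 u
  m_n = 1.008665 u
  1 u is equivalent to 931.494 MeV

titanium-48; 8.72 MeV/nucleon

magnesium-26: Σm = 12(1.007276) + 14(1.008665) = 26.208622 u; Δm = 0.232612 u; E_B = 216.68 MeV; E_B/A = 8.334 MeV
titanium-48: Σm = 22(1.007276) + 26(1.008665) = 48.385362 u; Δm = 0.449492 u; E_B = 418.70 MeV; E_B/A = 8.723 MeV
titanium-48 has the higher binding energy per nucleon, so it is the more tightly bound nucleus.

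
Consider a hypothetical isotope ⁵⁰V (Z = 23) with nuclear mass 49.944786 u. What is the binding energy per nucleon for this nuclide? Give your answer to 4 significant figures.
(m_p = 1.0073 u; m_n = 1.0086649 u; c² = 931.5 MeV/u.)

Mass of separated nucleons = 23(1.0073) + 27(1.0086649) = 23.1679 + 27.2339523 = 50.4018523 u
The mass defect is 50.4018523 − 49.944786 = 0.4570663 u.
E_B = 0.4570663 × 931.5 = 425.757 MeV
Dividing by A = 50 gives 8.515 MeV per nucleon.

8.515 MeV/nucleon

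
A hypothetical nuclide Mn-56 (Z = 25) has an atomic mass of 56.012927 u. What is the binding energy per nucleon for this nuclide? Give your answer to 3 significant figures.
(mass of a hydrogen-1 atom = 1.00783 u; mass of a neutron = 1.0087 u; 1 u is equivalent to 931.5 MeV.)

7.53 MeV/nucleon

With 25 protons and 31 neutrons (A = 56):
Mass of separated nucleons = 25(1.00783) + 31(1.0087) = 25.19575 + 31.2697 = 56.46545 u
Mass defect Δm = 56.46545 − 56.012927 = 0.452523 u
Converting to energy: 0.452523 u × 931.5 MeV/u = 421.525 MeV
Dividing by A = 56 gives 7.527 MeV per nucleon.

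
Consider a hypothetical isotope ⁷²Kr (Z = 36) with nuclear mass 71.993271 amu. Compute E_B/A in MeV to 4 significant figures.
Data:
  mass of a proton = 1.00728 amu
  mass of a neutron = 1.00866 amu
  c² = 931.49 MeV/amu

Mass of separated nucleons = 36(1.00728) + 36(1.00866) = 36.26208 + 36.31176 = 72.57384 amu
Mass defect Δm = 72.57384 − 71.993271 = 0.580569 amu
Binding energy = Δm·c² = 0.580569 × 931.49 MeV/amu = 540.794 MeV
Dividing by A = 72 gives 7.511 MeV per nucleon.

7.511 MeV/nucleon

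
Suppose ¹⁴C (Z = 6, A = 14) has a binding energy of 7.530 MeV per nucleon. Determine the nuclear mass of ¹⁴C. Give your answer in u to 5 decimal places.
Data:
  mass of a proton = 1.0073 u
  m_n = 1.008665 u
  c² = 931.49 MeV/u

Total binding energy = 14 × 7.530 = 105.420 MeV
Mass defect = 105.420 MeV / (931.49 MeV/u) = 0.1131735 u
Constituent mass = 6(1.0073) + 8(1.008665) = 14.113120 u
Nuclear mass = 14.113120 − 0.1131735 = 13.9999465 u ≈ 13.99995 u (to 5 decimal places)

13.99995 u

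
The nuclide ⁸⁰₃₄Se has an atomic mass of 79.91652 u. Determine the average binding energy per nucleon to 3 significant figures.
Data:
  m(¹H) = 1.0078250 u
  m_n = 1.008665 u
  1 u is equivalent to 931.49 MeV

The nucleus contains 34 protons and 80 − 34 = 46 neutrons.
Total constituent mass: 34 × 1.0078250 + 46 × 1.008665 = 80.6646400 u
The mass defect is 80.6646400 − 79.91652 = 0.7481200 u.
Converting to energy: 0.7481200 u × 931.49 MeV/u = 696.866 MeV
BE/A = 696.866 MeV / 80 = 8.711 MeV/nucleon

8.71 MeV/nucleon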